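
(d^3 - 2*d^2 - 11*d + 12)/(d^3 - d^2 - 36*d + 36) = (d^2 - d - 12)/(d^2 - 36)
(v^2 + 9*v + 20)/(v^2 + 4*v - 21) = (v^2 + 9*v + 20)/(v^2 + 4*v - 21)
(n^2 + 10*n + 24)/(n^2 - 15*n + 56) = (n^2 + 10*n + 24)/(n^2 - 15*n + 56)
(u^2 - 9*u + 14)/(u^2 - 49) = (u - 2)/(u + 7)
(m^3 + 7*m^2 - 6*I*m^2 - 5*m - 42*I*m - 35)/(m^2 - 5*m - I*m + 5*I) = (m^2 + m*(7 - 5*I) - 35*I)/(m - 5)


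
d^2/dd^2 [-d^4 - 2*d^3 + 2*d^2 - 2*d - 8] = -12*d^2 - 12*d + 4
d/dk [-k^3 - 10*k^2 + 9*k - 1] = -3*k^2 - 20*k + 9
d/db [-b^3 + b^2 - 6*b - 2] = -3*b^2 + 2*b - 6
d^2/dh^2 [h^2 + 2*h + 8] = 2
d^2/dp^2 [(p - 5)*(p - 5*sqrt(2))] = 2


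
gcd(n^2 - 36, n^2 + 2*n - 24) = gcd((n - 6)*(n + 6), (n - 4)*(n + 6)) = n + 6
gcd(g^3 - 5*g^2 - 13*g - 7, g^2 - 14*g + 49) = g - 7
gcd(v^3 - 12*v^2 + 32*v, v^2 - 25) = 1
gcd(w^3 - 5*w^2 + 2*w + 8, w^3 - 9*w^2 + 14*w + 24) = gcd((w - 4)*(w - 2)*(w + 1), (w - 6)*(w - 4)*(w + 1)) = w^2 - 3*w - 4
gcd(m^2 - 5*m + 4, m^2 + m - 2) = m - 1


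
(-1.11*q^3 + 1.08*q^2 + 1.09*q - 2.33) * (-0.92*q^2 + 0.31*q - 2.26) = 1.0212*q^5 - 1.3377*q^4 + 1.8406*q^3 + 0.0407000000000002*q^2 - 3.1857*q + 5.2658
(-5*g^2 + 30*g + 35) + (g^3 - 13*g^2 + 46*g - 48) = g^3 - 18*g^2 + 76*g - 13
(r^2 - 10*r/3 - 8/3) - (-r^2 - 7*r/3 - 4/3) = 2*r^2 - r - 4/3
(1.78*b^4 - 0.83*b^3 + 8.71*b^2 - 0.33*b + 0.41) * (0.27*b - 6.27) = 0.4806*b^5 - 11.3847*b^4 + 7.5558*b^3 - 54.7008*b^2 + 2.1798*b - 2.5707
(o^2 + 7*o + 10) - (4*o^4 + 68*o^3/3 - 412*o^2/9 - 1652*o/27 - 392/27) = -4*o^4 - 68*o^3/3 + 421*o^2/9 + 1841*o/27 + 662/27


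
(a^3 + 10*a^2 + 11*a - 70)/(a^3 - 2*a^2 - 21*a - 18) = (-a^3 - 10*a^2 - 11*a + 70)/(-a^3 + 2*a^2 + 21*a + 18)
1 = 1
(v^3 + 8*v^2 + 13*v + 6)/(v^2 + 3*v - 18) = (v^2 + 2*v + 1)/(v - 3)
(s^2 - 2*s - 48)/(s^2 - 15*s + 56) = (s + 6)/(s - 7)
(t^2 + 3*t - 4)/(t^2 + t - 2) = (t + 4)/(t + 2)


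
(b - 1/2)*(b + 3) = b^2 + 5*b/2 - 3/2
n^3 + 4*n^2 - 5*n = n*(n - 1)*(n + 5)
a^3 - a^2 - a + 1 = (a - 1)^2*(a + 1)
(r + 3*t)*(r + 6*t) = r^2 + 9*r*t + 18*t^2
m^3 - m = m*(m - 1)*(m + 1)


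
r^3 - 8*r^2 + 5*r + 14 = (r - 7)*(r - 2)*(r + 1)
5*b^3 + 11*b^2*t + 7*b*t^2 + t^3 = (b + t)^2*(5*b + t)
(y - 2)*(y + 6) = y^2 + 4*y - 12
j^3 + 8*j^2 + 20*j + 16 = (j + 2)^2*(j + 4)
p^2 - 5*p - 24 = (p - 8)*(p + 3)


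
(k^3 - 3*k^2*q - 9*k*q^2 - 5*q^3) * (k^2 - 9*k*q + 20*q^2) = k^5 - 12*k^4*q + 38*k^3*q^2 + 16*k^2*q^3 - 135*k*q^4 - 100*q^5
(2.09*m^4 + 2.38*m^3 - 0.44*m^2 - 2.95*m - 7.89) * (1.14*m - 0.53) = 2.3826*m^5 + 1.6055*m^4 - 1.763*m^3 - 3.1298*m^2 - 7.4311*m + 4.1817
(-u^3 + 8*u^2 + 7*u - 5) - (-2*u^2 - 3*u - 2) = -u^3 + 10*u^2 + 10*u - 3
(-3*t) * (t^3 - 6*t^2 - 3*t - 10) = -3*t^4 + 18*t^3 + 9*t^2 + 30*t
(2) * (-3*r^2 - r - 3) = -6*r^2 - 2*r - 6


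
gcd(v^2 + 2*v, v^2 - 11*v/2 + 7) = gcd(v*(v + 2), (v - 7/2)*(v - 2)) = 1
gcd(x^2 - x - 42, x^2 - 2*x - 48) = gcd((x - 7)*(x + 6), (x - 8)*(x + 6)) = x + 6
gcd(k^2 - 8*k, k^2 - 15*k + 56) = k - 8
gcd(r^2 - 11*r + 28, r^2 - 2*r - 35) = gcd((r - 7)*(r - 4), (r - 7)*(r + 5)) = r - 7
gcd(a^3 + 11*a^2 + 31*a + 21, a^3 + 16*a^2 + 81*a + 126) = a^2 + 10*a + 21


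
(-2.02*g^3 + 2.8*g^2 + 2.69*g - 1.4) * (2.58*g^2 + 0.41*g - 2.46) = -5.2116*g^5 + 6.3958*g^4 + 13.0574*g^3 - 9.3971*g^2 - 7.1914*g + 3.444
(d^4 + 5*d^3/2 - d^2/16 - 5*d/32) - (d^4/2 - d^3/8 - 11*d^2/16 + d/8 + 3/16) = d^4/2 + 21*d^3/8 + 5*d^2/8 - 9*d/32 - 3/16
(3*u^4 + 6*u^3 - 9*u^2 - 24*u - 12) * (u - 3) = 3*u^5 - 3*u^4 - 27*u^3 + 3*u^2 + 60*u + 36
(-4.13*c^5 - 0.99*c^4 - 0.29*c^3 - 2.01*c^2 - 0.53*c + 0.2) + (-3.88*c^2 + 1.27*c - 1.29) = -4.13*c^5 - 0.99*c^4 - 0.29*c^3 - 5.89*c^2 + 0.74*c - 1.09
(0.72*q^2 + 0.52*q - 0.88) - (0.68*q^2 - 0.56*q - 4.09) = 0.0399999999999999*q^2 + 1.08*q + 3.21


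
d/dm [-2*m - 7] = -2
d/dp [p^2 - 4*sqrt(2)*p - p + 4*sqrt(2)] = 2*p - 4*sqrt(2) - 1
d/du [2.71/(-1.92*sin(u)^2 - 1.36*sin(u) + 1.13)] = (10.4064*sin(u) + 3.6856)*cos(u)/(1.92*sin(u)^2 + 1.36*sin(u) - 1.13)^2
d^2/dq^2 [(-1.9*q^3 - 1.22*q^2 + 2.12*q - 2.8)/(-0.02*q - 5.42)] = (0.00152*q^3 + 1.23576*q^2 + 334.89096*q + 72.140272)/(8.0e-6*q^3 + 0.006504*q^2 + 1.762584*q + 159.220088)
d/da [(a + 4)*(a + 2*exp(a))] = 2*a*exp(a) + 2*a + 10*exp(a) + 4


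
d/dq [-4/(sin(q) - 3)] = 4*cos(q)/(sin(q) - 3)^2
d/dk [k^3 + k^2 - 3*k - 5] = 3*k^2 + 2*k - 3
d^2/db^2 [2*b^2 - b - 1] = 4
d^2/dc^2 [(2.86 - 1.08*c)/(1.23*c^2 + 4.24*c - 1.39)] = (-(1.08*c - 2.86)*(2.46*c + 4.24)*(4.92*c + 8.48) + (7.9704*c + 2.1228)*(1.23*c^2 + 4.24*c - 1.39))/(1.23*c^2 + 4.24*c - 1.39)^3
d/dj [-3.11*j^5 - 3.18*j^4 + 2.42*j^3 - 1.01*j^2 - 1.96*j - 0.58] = -15.55*j^4 - 12.72*j^3 + 7.26*j^2 - 2.02*j - 1.96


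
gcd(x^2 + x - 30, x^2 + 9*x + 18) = x + 6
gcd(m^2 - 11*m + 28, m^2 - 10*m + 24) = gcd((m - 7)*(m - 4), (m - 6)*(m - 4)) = m - 4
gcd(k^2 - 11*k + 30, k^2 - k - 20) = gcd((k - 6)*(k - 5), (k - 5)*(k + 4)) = k - 5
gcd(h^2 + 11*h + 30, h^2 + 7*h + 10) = h + 5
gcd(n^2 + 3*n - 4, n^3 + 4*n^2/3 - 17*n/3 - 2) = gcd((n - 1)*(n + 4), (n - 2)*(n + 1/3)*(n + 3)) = 1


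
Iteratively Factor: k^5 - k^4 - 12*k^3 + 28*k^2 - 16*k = (k)*(k^4 - k^3 - 12*k^2 + 28*k - 16) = k*(k - 2)*(k^3 + k^2 - 10*k + 8) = k*(k - 2)^2*(k^2 + 3*k - 4) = k*(k - 2)^2*(k - 1)*(k + 4)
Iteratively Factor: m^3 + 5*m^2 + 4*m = (m)*(m^2 + 5*m + 4) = m*(m + 1)*(m + 4)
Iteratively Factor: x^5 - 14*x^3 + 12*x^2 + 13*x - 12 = (x + 4)*(x^4 - 4*x^3 + 2*x^2 + 4*x - 3) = (x - 3)*(x + 4)*(x^3 - x^2 - x + 1) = (x - 3)*(x + 1)*(x + 4)*(x^2 - 2*x + 1) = (x - 3)*(x - 1)*(x + 1)*(x + 4)*(x - 1)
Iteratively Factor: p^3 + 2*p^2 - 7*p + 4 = (p + 4)*(p^2 - 2*p + 1) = (p - 1)*(p + 4)*(p - 1)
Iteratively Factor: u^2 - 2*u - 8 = (u + 2)*(u - 4)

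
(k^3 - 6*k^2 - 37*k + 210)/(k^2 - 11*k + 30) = (k^2 - k - 42)/(k - 6)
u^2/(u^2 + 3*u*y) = u/(u + 3*y)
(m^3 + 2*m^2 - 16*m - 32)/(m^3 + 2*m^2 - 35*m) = (m^3 + 2*m^2 - 16*m - 32)/(m*(m^2 + 2*m - 35))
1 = 1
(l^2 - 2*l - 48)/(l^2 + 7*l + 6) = (l - 8)/(l + 1)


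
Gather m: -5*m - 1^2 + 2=1 - 5*m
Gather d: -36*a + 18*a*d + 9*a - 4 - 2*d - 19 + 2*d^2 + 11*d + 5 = -27*a + 2*d^2 + d*(18*a + 9) - 18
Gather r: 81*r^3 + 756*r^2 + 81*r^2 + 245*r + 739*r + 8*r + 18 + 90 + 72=81*r^3 + 837*r^2 + 992*r + 180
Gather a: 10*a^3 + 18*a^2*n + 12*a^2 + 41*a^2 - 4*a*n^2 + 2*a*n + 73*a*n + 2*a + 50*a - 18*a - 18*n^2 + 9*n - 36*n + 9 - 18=10*a^3 + a^2*(18*n + 53) + a*(-4*n^2 + 75*n + 34) - 18*n^2 - 27*n - 9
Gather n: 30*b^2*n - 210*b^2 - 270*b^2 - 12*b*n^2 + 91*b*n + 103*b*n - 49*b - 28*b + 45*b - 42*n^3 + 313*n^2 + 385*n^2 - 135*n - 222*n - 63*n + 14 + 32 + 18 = -480*b^2 - 32*b - 42*n^3 + n^2*(698 - 12*b) + n*(30*b^2 + 194*b - 420) + 64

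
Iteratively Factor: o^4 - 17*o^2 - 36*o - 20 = (o + 1)*(o^3 - o^2 - 16*o - 20) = (o - 5)*(o + 1)*(o^2 + 4*o + 4) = (o - 5)*(o + 1)*(o + 2)*(o + 2)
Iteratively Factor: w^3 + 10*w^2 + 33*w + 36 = (w + 3)*(w^2 + 7*w + 12) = (w + 3)^2*(w + 4)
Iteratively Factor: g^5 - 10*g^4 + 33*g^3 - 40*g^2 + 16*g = (g - 4)*(g^4 - 6*g^3 + 9*g^2 - 4*g) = g*(g - 4)*(g^3 - 6*g^2 + 9*g - 4) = g*(g - 4)*(g - 1)*(g^2 - 5*g + 4) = g*(g - 4)^2*(g - 1)*(g - 1)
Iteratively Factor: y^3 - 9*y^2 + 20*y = (y - 4)*(y^2 - 5*y) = (y - 5)*(y - 4)*(y)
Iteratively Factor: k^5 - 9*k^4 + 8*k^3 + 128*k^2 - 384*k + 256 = (k + 4)*(k^4 - 13*k^3 + 60*k^2 - 112*k + 64) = (k - 4)*(k + 4)*(k^3 - 9*k^2 + 24*k - 16) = (k - 4)*(k - 1)*(k + 4)*(k^2 - 8*k + 16) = (k - 4)^2*(k - 1)*(k + 4)*(k - 4)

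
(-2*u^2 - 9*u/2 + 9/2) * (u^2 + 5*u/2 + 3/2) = -2*u^4 - 19*u^3/2 - 39*u^2/4 + 9*u/2 + 27/4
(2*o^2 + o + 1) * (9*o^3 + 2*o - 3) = 18*o^5 + 9*o^4 + 13*o^3 - 4*o^2 - o - 3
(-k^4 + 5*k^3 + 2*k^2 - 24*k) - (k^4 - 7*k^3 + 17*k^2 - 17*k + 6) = -2*k^4 + 12*k^3 - 15*k^2 - 7*k - 6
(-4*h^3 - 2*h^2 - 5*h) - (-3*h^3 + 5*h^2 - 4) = -h^3 - 7*h^2 - 5*h + 4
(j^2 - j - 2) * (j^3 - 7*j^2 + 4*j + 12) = j^5 - 8*j^4 + 9*j^3 + 22*j^2 - 20*j - 24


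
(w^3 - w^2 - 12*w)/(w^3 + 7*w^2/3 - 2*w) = 3*(w - 4)/(3*w - 2)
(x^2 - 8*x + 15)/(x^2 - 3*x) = (x - 5)/x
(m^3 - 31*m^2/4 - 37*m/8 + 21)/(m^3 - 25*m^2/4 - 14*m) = (m - 3/2)/m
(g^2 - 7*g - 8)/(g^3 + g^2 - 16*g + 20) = (g^2 - 7*g - 8)/(g^3 + g^2 - 16*g + 20)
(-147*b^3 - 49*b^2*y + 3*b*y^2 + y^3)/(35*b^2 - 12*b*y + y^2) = (21*b^2 + 10*b*y + y^2)/(-5*b + y)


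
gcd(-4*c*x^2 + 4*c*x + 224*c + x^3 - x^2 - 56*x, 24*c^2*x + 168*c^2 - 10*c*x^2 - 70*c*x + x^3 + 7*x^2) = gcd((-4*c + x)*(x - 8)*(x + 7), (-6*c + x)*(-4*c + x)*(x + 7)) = -4*c*x - 28*c + x^2 + 7*x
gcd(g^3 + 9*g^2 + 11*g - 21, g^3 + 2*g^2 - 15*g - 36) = g + 3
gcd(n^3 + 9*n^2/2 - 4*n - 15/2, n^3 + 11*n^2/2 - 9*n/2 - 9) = n^2 - n/2 - 3/2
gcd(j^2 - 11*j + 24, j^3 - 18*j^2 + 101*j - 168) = j^2 - 11*j + 24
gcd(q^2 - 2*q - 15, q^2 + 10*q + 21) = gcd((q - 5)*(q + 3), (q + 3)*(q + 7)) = q + 3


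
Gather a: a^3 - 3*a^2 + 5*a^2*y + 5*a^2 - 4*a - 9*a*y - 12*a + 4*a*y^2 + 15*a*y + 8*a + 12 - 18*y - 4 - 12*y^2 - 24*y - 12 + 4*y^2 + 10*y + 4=a^3 + a^2*(5*y + 2) + a*(4*y^2 + 6*y - 8) - 8*y^2 - 32*y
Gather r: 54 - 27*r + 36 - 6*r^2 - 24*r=-6*r^2 - 51*r + 90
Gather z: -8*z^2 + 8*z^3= 8*z^3 - 8*z^2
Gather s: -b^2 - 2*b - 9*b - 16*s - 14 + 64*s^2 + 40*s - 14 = -b^2 - 11*b + 64*s^2 + 24*s - 28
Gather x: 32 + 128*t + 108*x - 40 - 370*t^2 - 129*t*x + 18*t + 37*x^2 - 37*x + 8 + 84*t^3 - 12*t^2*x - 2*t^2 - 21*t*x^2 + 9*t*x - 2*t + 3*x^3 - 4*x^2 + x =84*t^3 - 372*t^2 + 144*t + 3*x^3 + x^2*(33 - 21*t) + x*(-12*t^2 - 120*t + 72)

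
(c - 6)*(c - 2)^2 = c^3 - 10*c^2 + 28*c - 24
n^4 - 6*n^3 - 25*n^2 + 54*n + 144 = (n - 8)*(n - 3)*(n + 2)*(n + 3)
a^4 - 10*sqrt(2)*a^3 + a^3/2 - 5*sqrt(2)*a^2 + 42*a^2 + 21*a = a*(a + 1/2)*(a - 7*sqrt(2))*(a - 3*sqrt(2))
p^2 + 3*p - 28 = (p - 4)*(p + 7)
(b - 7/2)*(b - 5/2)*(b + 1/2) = b^3 - 11*b^2/2 + 23*b/4 + 35/8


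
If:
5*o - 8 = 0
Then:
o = 8/5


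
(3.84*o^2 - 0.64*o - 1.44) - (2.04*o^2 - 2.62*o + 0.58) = 1.8*o^2 + 1.98*o - 2.02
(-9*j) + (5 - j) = 5 - 10*j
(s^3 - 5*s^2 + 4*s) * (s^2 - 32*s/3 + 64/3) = s^5 - 47*s^4/3 + 236*s^3/3 - 448*s^2/3 + 256*s/3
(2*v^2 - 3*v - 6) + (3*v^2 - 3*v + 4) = 5*v^2 - 6*v - 2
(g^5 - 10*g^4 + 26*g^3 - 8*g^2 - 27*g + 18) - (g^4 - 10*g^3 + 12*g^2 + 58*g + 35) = g^5 - 11*g^4 + 36*g^3 - 20*g^2 - 85*g - 17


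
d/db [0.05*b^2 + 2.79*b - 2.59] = 0.1*b + 2.79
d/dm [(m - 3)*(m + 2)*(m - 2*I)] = 3*m^2 + m*(-2 - 4*I) - 6 + 2*I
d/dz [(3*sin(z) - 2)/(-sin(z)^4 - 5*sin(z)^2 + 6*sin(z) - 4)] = (9*sin(z)^3 - 8*sin(z)^2 + 15*sin(z) - 20)*sin(z)*cos(z)/(sin(z)^4 + 5*sin(z)^2 - 6*sin(z) + 4)^2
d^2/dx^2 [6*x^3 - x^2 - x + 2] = 36*x - 2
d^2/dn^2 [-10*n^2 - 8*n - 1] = -20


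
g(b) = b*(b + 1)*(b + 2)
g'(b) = b*(b + 1) + b*(b + 2) + (b + 1)*(b + 2) = 3*b^2 + 6*b + 2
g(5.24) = 236.73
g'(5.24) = 115.81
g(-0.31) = -0.36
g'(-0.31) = 0.43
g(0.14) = 0.34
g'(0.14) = 2.90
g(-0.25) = -0.33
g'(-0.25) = 0.69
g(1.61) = 15.17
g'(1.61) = 19.44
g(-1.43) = 0.35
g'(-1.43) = -0.45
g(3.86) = 109.93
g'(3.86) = 69.86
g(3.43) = 82.51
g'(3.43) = 57.87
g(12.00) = 2184.00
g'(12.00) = 506.00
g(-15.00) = -2730.00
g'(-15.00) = 587.00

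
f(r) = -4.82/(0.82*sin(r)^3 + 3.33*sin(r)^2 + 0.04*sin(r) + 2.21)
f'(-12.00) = 1.60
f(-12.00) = -1.45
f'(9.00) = -1.73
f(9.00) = -1.69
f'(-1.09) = -0.49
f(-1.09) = -1.14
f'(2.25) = -0.94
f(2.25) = -1.04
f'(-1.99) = 0.42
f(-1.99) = -1.11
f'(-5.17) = 0.56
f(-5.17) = -0.87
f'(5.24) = -0.55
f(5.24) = -1.17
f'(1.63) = -0.06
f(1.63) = -0.76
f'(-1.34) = -0.22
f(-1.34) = -1.05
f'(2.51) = -1.48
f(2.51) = -1.35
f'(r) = -4.82*(-2.46*sin(r)^2*cos(r) - 6.66*sin(r)*cos(r) - 0.04*cos(r))/(0.82*sin(r)^3 + 3.33*sin(r)^2 + 0.04*sin(r) + 2.21)^2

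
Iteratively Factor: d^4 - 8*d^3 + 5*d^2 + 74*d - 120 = (d - 4)*(d^3 - 4*d^2 - 11*d + 30) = (d - 4)*(d + 3)*(d^2 - 7*d + 10) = (d - 4)*(d - 2)*(d + 3)*(d - 5)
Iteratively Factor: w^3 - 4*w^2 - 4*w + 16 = (w - 2)*(w^2 - 2*w - 8) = (w - 4)*(w - 2)*(w + 2)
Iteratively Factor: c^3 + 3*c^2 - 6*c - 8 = (c + 1)*(c^2 + 2*c - 8) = (c + 1)*(c + 4)*(c - 2)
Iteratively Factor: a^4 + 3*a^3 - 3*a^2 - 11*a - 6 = (a - 2)*(a^3 + 5*a^2 + 7*a + 3) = (a - 2)*(a + 1)*(a^2 + 4*a + 3) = (a - 2)*(a + 1)^2*(a + 3)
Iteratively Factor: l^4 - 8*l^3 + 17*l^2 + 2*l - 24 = (l - 3)*(l^3 - 5*l^2 + 2*l + 8) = (l - 4)*(l - 3)*(l^2 - l - 2) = (l - 4)*(l - 3)*(l - 2)*(l + 1)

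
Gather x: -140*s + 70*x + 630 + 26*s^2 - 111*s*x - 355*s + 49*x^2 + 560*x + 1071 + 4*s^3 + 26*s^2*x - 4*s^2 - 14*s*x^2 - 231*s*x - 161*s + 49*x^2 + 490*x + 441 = 4*s^3 + 22*s^2 - 656*s + x^2*(98 - 14*s) + x*(26*s^2 - 342*s + 1120) + 2142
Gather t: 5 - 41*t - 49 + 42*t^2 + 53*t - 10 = 42*t^2 + 12*t - 54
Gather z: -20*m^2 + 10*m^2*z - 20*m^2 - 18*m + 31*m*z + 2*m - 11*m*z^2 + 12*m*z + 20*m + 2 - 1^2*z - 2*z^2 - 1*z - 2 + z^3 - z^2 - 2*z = -40*m^2 + 4*m + z^3 + z^2*(-11*m - 3) + z*(10*m^2 + 43*m - 4)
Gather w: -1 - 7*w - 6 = -7*w - 7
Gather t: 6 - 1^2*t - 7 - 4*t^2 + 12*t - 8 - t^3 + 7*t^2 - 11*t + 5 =-t^3 + 3*t^2 - 4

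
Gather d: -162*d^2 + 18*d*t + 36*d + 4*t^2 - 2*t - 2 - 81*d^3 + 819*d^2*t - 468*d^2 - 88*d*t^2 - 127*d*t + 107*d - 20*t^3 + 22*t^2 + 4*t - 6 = -81*d^3 + d^2*(819*t - 630) + d*(-88*t^2 - 109*t + 143) - 20*t^3 + 26*t^2 + 2*t - 8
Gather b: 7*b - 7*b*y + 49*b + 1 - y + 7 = b*(56 - 7*y) - y + 8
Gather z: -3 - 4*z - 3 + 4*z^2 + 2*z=4*z^2 - 2*z - 6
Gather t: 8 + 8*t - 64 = 8*t - 56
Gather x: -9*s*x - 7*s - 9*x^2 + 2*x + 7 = -7*s - 9*x^2 + x*(2 - 9*s) + 7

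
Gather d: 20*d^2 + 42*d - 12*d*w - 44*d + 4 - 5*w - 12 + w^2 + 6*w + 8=20*d^2 + d*(-12*w - 2) + w^2 + w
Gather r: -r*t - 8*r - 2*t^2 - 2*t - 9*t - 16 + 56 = r*(-t - 8) - 2*t^2 - 11*t + 40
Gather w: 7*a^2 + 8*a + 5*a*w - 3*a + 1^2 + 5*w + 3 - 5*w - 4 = 7*a^2 + 5*a*w + 5*a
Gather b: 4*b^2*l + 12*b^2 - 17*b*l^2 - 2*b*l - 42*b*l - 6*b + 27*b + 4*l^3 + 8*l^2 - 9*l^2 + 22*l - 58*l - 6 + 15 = b^2*(4*l + 12) + b*(-17*l^2 - 44*l + 21) + 4*l^3 - l^2 - 36*l + 9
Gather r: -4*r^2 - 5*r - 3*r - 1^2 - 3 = -4*r^2 - 8*r - 4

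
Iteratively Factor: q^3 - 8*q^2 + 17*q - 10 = (q - 1)*(q^2 - 7*q + 10) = (q - 2)*(q - 1)*(q - 5)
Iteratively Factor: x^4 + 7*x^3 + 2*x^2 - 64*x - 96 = (x + 4)*(x^3 + 3*x^2 - 10*x - 24) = (x + 2)*(x + 4)*(x^2 + x - 12) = (x + 2)*(x + 4)^2*(x - 3)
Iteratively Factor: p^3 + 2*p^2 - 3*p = (p)*(p^2 + 2*p - 3) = p*(p + 3)*(p - 1)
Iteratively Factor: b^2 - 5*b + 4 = (b - 4)*(b - 1)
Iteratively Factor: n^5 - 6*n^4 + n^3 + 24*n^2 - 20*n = (n - 1)*(n^4 - 5*n^3 - 4*n^2 + 20*n) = (n - 2)*(n - 1)*(n^3 - 3*n^2 - 10*n) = (n - 5)*(n - 2)*(n - 1)*(n^2 + 2*n) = (n - 5)*(n - 2)*(n - 1)*(n + 2)*(n)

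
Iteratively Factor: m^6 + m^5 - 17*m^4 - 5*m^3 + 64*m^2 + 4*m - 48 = (m + 2)*(m^5 - m^4 - 15*m^3 + 25*m^2 + 14*m - 24) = (m + 2)*(m + 4)*(m^4 - 5*m^3 + 5*m^2 + 5*m - 6) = (m - 3)*(m + 2)*(m + 4)*(m^3 - 2*m^2 - m + 2) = (m - 3)*(m - 2)*(m + 2)*(m + 4)*(m^2 - 1) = (m - 3)*(m - 2)*(m + 1)*(m + 2)*(m + 4)*(m - 1)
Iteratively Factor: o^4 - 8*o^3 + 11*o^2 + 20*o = (o)*(o^3 - 8*o^2 + 11*o + 20) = o*(o - 5)*(o^2 - 3*o - 4) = o*(o - 5)*(o - 4)*(o + 1)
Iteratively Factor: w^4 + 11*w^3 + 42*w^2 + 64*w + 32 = (w + 1)*(w^3 + 10*w^2 + 32*w + 32) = (w + 1)*(w + 2)*(w^2 + 8*w + 16) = (w + 1)*(w + 2)*(w + 4)*(w + 4)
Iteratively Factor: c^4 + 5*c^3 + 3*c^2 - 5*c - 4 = (c + 4)*(c^3 + c^2 - c - 1) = (c + 1)*(c + 4)*(c^2 - 1) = (c - 1)*(c + 1)*(c + 4)*(c + 1)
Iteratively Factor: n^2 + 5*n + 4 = (n + 1)*(n + 4)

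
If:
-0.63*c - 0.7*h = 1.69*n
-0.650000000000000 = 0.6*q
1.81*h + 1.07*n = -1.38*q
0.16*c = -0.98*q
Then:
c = 6.64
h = 3.03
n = -3.73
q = -1.08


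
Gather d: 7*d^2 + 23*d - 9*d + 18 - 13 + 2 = 7*d^2 + 14*d + 7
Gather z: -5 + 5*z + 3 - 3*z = 2*z - 2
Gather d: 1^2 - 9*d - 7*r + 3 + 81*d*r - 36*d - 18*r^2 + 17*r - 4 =d*(81*r - 45) - 18*r^2 + 10*r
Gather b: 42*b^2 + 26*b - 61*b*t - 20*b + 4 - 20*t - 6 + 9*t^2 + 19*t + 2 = 42*b^2 + b*(6 - 61*t) + 9*t^2 - t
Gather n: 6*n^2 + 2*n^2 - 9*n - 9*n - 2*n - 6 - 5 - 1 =8*n^2 - 20*n - 12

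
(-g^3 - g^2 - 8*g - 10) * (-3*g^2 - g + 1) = 3*g^5 + 4*g^4 + 24*g^3 + 37*g^2 + 2*g - 10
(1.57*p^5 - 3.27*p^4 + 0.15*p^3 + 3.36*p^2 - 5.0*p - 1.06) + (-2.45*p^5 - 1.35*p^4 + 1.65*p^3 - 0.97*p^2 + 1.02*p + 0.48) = -0.88*p^5 - 4.62*p^4 + 1.8*p^3 + 2.39*p^2 - 3.98*p - 0.58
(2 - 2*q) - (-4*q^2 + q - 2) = 4*q^2 - 3*q + 4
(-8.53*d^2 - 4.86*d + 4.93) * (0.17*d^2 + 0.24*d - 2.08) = -1.4501*d^4 - 2.8734*d^3 + 17.4141*d^2 + 11.292*d - 10.2544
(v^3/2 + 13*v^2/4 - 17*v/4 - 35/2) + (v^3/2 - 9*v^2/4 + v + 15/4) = v^3 + v^2 - 13*v/4 - 55/4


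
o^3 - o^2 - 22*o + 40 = (o - 4)*(o - 2)*(o + 5)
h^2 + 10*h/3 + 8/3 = (h + 4/3)*(h + 2)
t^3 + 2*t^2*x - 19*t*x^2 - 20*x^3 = (t - 4*x)*(t + x)*(t + 5*x)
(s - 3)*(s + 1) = s^2 - 2*s - 3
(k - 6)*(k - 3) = k^2 - 9*k + 18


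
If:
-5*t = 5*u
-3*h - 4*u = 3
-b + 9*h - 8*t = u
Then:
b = -5*u - 9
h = -4*u/3 - 1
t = -u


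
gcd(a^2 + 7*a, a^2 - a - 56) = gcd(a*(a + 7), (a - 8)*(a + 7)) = a + 7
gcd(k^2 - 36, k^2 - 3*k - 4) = 1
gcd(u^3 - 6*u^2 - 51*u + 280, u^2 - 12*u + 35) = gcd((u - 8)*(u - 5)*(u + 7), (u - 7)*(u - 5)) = u - 5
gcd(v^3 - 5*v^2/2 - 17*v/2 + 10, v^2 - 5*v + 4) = v^2 - 5*v + 4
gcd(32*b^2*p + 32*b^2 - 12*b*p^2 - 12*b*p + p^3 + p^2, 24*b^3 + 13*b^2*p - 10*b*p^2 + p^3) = -8*b + p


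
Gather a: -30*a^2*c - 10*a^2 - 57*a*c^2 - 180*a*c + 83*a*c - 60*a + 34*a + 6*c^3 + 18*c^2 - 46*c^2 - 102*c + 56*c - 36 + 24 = a^2*(-30*c - 10) + a*(-57*c^2 - 97*c - 26) + 6*c^3 - 28*c^2 - 46*c - 12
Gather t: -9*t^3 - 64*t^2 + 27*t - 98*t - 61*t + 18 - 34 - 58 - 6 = -9*t^3 - 64*t^2 - 132*t - 80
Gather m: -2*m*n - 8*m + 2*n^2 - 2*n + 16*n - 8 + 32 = m*(-2*n - 8) + 2*n^2 + 14*n + 24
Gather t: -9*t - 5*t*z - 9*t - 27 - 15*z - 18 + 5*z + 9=t*(-5*z - 18) - 10*z - 36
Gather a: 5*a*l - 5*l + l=5*a*l - 4*l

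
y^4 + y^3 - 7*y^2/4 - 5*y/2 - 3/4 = (y - 3/2)*(y + 1/2)*(y + 1)^2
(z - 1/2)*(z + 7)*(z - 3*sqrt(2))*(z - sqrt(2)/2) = z^4 - 7*sqrt(2)*z^3/2 + 13*z^3/2 - 91*sqrt(2)*z^2/4 - z^2/2 + 49*sqrt(2)*z/4 + 39*z/2 - 21/2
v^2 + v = v*(v + 1)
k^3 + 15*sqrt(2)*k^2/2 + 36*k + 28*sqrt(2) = (k + 2*sqrt(2))^2*(k + 7*sqrt(2)/2)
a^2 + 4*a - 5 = (a - 1)*(a + 5)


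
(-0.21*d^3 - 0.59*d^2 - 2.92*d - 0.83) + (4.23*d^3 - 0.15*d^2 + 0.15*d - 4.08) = 4.02*d^3 - 0.74*d^2 - 2.77*d - 4.91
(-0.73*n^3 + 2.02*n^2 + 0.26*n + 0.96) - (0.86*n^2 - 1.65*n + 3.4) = -0.73*n^3 + 1.16*n^2 + 1.91*n - 2.44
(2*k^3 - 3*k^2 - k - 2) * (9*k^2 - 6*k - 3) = 18*k^5 - 39*k^4 + 3*k^3 - 3*k^2 + 15*k + 6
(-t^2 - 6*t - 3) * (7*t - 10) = -7*t^3 - 32*t^2 + 39*t + 30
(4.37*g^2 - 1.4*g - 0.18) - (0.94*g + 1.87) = 4.37*g^2 - 2.34*g - 2.05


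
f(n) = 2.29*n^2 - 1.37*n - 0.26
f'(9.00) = 39.85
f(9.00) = 172.90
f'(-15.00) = -70.07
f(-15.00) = 535.54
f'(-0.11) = -1.87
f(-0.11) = -0.08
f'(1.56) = 5.77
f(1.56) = 3.18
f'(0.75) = 2.06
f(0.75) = 0.00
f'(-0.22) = -2.38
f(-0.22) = 0.15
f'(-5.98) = -28.76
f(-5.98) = 89.82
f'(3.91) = 16.54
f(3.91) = 29.39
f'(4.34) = 18.51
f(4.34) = 36.93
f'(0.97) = 3.07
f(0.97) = 0.57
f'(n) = 4.58*n - 1.37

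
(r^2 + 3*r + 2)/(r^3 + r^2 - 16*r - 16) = (r + 2)/(r^2 - 16)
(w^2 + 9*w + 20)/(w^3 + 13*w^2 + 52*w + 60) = (w + 4)/(w^2 + 8*w + 12)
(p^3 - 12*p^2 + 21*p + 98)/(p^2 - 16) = (p^3 - 12*p^2 + 21*p + 98)/(p^2 - 16)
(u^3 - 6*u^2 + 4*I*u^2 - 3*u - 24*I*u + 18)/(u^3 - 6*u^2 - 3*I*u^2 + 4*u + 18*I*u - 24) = (u + 3*I)/(u - 4*I)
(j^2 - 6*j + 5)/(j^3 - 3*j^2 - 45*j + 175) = (j - 1)/(j^2 + 2*j - 35)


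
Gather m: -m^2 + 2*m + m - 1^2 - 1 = -m^2 + 3*m - 2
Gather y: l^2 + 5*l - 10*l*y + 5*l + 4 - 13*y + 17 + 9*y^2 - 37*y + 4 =l^2 + 10*l + 9*y^2 + y*(-10*l - 50) + 25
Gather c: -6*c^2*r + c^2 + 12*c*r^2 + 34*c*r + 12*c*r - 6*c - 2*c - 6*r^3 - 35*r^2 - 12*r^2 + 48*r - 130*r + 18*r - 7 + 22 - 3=c^2*(1 - 6*r) + c*(12*r^2 + 46*r - 8) - 6*r^3 - 47*r^2 - 64*r + 12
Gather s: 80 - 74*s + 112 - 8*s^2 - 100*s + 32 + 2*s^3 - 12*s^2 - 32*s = 2*s^3 - 20*s^2 - 206*s + 224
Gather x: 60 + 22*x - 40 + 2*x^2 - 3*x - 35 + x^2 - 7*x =3*x^2 + 12*x - 15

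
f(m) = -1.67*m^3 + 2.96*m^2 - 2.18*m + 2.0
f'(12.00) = -652.58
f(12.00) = -2483.68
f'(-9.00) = -461.27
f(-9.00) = 1478.81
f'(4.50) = -76.99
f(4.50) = -100.05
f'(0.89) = -0.88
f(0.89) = 1.23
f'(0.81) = -0.67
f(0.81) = 1.29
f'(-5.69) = -198.07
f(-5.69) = 417.88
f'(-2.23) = -40.30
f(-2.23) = 40.10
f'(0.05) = -1.90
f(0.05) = 1.90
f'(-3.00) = -65.03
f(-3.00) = 80.27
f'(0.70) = -0.49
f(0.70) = 1.35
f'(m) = -5.01*m^2 + 5.92*m - 2.18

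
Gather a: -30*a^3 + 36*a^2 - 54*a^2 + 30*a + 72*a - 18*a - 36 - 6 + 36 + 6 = -30*a^3 - 18*a^2 + 84*a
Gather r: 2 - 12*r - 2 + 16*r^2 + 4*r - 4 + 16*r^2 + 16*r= 32*r^2 + 8*r - 4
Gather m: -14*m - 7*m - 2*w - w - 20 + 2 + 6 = -21*m - 3*w - 12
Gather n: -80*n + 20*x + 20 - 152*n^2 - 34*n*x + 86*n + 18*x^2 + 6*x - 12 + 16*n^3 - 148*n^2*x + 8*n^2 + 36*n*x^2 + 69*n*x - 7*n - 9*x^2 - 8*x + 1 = 16*n^3 + n^2*(-148*x - 144) + n*(36*x^2 + 35*x - 1) + 9*x^2 + 18*x + 9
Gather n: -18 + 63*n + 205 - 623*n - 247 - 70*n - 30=-630*n - 90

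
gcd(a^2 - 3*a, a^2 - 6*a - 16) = 1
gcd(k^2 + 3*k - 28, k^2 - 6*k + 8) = k - 4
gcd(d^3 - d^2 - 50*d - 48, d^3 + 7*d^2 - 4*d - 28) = 1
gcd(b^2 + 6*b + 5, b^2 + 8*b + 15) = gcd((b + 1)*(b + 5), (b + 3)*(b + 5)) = b + 5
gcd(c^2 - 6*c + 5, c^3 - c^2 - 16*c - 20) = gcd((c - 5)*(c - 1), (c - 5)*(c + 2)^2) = c - 5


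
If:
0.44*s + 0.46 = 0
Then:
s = -1.05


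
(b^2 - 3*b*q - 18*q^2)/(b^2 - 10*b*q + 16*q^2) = (b^2 - 3*b*q - 18*q^2)/(b^2 - 10*b*q + 16*q^2)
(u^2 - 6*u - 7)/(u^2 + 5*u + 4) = (u - 7)/(u + 4)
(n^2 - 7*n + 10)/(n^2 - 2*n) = (n - 5)/n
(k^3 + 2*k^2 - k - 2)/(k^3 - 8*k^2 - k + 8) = (k + 2)/(k - 8)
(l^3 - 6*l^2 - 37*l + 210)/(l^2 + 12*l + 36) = (l^2 - 12*l + 35)/(l + 6)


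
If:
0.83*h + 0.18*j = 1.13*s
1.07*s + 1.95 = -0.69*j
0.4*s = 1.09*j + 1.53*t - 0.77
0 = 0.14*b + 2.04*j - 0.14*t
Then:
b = 17.5394756391082*t - 0.443517793999663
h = 1.242676314354*t - 2.51446275986564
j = 0.0304374956666436 - 1.13506205366429*t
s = 0.73195590376482*t - 1.8420578243084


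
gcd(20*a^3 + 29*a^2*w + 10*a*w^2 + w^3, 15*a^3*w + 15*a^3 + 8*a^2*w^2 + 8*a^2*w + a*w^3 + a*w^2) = 5*a + w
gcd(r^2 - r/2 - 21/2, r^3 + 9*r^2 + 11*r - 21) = r + 3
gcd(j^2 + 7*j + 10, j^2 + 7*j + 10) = j^2 + 7*j + 10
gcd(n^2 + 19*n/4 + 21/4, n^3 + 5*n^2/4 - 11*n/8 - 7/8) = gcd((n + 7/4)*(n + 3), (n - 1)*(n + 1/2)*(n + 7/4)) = n + 7/4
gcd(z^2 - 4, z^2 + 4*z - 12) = z - 2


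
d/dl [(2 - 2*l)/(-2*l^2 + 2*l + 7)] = 2*(-2*l^2 + 4*l - 9)/(4*l^4 - 8*l^3 - 24*l^2 + 28*l + 49)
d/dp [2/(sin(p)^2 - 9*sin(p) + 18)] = 2*(9 - 2*sin(p))*cos(p)/(sin(p)^2 - 9*sin(p) + 18)^2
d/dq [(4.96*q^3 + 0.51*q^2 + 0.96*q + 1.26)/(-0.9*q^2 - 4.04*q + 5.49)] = (-4.464*q^4 - 40.0768*q^3 + 80.4948*q^2 + 7.8678*q + 10.3608)/(0.81*q^4 + 7.272*q^3 + 6.4396*q^2 - 44.3592*q + 30.1401)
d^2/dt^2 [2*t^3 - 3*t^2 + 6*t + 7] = 12*t - 6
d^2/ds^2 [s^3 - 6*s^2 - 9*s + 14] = 6*s - 12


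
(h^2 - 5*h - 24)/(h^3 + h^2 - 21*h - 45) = (h - 8)/(h^2 - 2*h - 15)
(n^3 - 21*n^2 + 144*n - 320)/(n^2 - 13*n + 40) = n - 8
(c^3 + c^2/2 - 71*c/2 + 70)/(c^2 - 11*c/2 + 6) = (2*c^2 + 9*c - 35)/(2*c - 3)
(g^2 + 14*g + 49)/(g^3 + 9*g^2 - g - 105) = (g + 7)/(g^2 + 2*g - 15)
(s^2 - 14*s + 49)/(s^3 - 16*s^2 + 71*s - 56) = (s - 7)/(s^2 - 9*s + 8)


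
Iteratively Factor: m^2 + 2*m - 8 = (m + 4)*(m - 2)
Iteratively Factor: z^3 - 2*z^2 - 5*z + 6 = (z - 3)*(z^2 + z - 2) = (z - 3)*(z + 2)*(z - 1)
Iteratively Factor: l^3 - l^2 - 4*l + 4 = (l + 2)*(l^2 - 3*l + 2) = (l - 1)*(l + 2)*(l - 2)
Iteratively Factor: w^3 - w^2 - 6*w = (w - 3)*(w^2 + 2*w) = w*(w - 3)*(w + 2)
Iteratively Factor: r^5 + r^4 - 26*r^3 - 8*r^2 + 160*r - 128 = (r + 4)*(r^4 - 3*r^3 - 14*r^2 + 48*r - 32) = (r - 1)*(r + 4)*(r^3 - 2*r^2 - 16*r + 32) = (r - 2)*(r - 1)*(r + 4)*(r^2 - 16) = (r - 4)*(r - 2)*(r - 1)*(r + 4)*(r + 4)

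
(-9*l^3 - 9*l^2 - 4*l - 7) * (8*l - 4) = -72*l^4 - 36*l^3 + 4*l^2 - 40*l + 28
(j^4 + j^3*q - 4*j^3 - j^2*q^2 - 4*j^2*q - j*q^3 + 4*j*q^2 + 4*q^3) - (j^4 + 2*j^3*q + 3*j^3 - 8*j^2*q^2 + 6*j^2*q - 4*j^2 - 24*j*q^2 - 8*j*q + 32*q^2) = -j^3*q - 7*j^3 + 7*j^2*q^2 - 10*j^2*q + 4*j^2 - j*q^3 + 28*j*q^2 + 8*j*q + 4*q^3 - 32*q^2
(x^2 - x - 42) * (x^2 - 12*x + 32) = x^4 - 13*x^3 + 2*x^2 + 472*x - 1344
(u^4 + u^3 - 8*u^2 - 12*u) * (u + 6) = u^5 + 7*u^4 - 2*u^3 - 60*u^2 - 72*u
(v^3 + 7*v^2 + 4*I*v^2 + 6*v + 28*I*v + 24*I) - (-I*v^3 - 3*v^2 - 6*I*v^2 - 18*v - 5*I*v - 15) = v^3 + I*v^3 + 10*v^2 + 10*I*v^2 + 24*v + 33*I*v + 15 + 24*I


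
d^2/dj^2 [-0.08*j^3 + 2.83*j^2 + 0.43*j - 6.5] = 5.66 - 0.48*j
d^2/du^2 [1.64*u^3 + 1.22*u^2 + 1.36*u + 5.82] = 9.84*u + 2.44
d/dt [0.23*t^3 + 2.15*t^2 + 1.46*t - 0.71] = 0.69*t^2 + 4.3*t + 1.46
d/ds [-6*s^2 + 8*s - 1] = 8 - 12*s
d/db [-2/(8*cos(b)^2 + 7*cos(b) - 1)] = -2*(16*cos(b) + 7)*sin(b)/(8*cos(b)^2 + 7*cos(b) - 1)^2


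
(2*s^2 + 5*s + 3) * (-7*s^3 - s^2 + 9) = -14*s^5 - 37*s^4 - 26*s^3 + 15*s^2 + 45*s + 27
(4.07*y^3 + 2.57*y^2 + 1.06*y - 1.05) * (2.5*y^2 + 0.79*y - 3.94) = 10.175*y^5 + 9.6403*y^4 - 11.3555*y^3 - 11.9134*y^2 - 5.0059*y + 4.137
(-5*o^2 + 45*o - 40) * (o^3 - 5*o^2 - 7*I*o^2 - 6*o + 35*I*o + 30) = -5*o^5 + 70*o^4 + 35*I*o^4 - 235*o^3 - 490*I*o^3 - 220*o^2 + 1855*I*o^2 + 1590*o - 1400*I*o - 1200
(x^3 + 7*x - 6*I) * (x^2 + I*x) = x^5 + I*x^4 + 7*x^3 + I*x^2 + 6*x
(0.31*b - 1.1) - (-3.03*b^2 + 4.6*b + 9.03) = 3.03*b^2 - 4.29*b - 10.13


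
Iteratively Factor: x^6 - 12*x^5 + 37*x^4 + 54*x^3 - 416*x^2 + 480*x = (x - 4)*(x^5 - 8*x^4 + 5*x^3 + 74*x^2 - 120*x) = (x - 4)^2*(x^4 - 4*x^3 - 11*x^2 + 30*x) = x*(x - 4)^2*(x^3 - 4*x^2 - 11*x + 30) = x*(x - 4)^2*(x - 2)*(x^2 - 2*x - 15) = x*(x - 5)*(x - 4)^2*(x - 2)*(x + 3)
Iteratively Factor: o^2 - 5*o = (o - 5)*(o)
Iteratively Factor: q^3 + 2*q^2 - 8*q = (q)*(q^2 + 2*q - 8) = q*(q - 2)*(q + 4)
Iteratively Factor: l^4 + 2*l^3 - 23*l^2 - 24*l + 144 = (l + 4)*(l^3 - 2*l^2 - 15*l + 36) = (l - 3)*(l + 4)*(l^2 + l - 12) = (l - 3)^2*(l + 4)*(l + 4)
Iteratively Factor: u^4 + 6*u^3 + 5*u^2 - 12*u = (u)*(u^3 + 6*u^2 + 5*u - 12) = u*(u + 4)*(u^2 + 2*u - 3) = u*(u - 1)*(u + 4)*(u + 3)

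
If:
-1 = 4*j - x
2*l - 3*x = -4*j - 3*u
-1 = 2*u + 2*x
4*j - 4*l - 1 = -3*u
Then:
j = -41/96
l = -25/48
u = 5/24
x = -17/24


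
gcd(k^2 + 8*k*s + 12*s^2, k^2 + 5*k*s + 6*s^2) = k + 2*s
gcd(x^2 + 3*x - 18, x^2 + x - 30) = x + 6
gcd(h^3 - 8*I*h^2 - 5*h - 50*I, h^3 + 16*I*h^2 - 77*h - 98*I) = h + 2*I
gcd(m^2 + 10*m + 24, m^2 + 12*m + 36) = m + 6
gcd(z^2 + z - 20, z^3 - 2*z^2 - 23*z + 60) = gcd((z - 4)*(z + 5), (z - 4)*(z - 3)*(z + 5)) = z^2 + z - 20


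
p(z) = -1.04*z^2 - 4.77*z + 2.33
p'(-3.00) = 1.47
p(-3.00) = 7.28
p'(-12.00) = 20.19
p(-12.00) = -90.19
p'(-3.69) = 2.91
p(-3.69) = 5.77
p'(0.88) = -6.60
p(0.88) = -2.67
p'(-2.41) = 0.24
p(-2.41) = 7.79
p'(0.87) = -6.58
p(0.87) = -2.61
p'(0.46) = -5.73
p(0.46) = -0.08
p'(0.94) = -6.73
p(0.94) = -3.07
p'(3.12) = -11.26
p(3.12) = -22.68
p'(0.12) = -5.02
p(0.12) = 1.74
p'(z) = -2.08*z - 4.77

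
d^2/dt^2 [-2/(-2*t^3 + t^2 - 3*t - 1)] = 4*((1 - 6*t)*(2*t^3 - t^2 + 3*t + 1) + (6*t^2 - 2*t + 3)^2)/(2*t^3 - t^2 + 3*t + 1)^3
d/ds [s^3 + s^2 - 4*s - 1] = 3*s^2 + 2*s - 4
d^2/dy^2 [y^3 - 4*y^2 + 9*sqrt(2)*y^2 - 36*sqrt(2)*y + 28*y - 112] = 6*y - 8 + 18*sqrt(2)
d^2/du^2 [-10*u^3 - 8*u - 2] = -60*u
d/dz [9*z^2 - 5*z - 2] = 18*z - 5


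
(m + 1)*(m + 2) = m^2 + 3*m + 2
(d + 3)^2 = d^2 + 6*d + 9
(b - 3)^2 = b^2 - 6*b + 9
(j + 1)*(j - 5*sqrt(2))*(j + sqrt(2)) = j^3 - 4*sqrt(2)*j^2 + j^2 - 10*j - 4*sqrt(2)*j - 10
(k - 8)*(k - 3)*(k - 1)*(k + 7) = k^4 - 5*k^3 - 49*k^2 + 221*k - 168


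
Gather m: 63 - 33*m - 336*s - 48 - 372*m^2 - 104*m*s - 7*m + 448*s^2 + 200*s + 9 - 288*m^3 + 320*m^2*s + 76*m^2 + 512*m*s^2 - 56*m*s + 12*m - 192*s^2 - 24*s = -288*m^3 + m^2*(320*s - 296) + m*(512*s^2 - 160*s - 28) + 256*s^2 - 160*s + 24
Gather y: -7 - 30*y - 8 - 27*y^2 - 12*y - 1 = -27*y^2 - 42*y - 16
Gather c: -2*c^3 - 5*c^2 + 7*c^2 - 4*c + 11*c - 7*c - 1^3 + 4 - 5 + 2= -2*c^3 + 2*c^2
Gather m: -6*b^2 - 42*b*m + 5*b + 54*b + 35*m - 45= -6*b^2 + 59*b + m*(35 - 42*b) - 45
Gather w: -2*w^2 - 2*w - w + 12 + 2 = -2*w^2 - 3*w + 14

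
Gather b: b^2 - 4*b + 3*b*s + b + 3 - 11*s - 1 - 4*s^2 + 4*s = b^2 + b*(3*s - 3) - 4*s^2 - 7*s + 2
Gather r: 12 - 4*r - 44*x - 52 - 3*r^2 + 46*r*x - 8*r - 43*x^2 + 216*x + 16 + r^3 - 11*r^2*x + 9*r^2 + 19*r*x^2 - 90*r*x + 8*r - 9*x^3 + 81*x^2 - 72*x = r^3 + r^2*(6 - 11*x) + r*(19*x^2 - 44*x - 4) - 9*x^3 + 38*x^2 + 100*x - 24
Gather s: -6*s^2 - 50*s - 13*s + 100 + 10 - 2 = -6*s^2 - 63*s + 108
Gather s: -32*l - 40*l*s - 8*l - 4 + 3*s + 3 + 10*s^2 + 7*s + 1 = -40*l + 10*s^2 + s*(10 - 40*l)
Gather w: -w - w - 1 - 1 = -2*w - 2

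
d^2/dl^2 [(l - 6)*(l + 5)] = 2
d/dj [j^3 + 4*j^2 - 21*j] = 3*j^2 + 8*j - 21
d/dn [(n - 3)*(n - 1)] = 2*n - 4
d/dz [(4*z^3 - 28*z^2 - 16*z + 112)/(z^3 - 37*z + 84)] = 4*(7*z^4 - 66*z^3 + 427*z^2 - 1176*z + 700)/(z^6 - 74*z^4 + 168*z^3 + 1369*z^2 - 6216*z + 7056)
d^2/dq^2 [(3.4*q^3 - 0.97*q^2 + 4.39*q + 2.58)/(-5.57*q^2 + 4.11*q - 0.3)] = (1.13686837721616e-13*q^5 + 2.27373675443232e-13*q^4 - 331.490264*q^3 - 464.837472*q^2 + 396.557136*q - 89.192016)/(172.808693*q^6 - 382.537017*q^5 + 310.189401*q^4 - 110.633391*q^3 + 16.70679*q^2 - 1.1097*q + 0.027)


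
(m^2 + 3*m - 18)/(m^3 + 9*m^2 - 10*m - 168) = (m - 3)/(m^2 + 3*m - 28)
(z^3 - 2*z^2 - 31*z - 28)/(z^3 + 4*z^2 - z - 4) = (z - 7)/(z - 1)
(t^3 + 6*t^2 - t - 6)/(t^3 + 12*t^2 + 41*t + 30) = (t - 1)/(t + 5)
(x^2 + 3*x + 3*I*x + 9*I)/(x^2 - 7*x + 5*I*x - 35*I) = (x^2 + 3*x*(1 + I) + 9*I)/(x^2 + x*(-7 + 5*I) - 35*I)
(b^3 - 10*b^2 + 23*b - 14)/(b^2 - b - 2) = (b^2 - 8*b + 7)/(b + 1)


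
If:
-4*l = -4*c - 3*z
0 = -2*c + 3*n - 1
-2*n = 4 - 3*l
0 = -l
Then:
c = -7/2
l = 0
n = -2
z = 14/3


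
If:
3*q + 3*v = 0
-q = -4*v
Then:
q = 0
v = 0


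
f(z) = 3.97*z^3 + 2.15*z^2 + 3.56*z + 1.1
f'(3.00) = 123.65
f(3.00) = 138.32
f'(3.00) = 123.65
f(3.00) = 138.32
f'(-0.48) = 4.24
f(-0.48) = -0.55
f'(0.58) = 10.06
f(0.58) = 4.66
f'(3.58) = 171.60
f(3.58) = 223.55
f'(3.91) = 202.45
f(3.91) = 285.20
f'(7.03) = 622.39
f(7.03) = 1511.67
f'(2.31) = 77.05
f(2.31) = 69.73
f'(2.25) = 73.53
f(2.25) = 65.22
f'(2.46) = 86.21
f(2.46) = 81.97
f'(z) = 11.91*z^2 + 4.3*z + 3.56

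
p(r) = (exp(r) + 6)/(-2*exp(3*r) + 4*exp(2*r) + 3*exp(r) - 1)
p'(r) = (exp(r) + 6)*(6*exp(3*r) - 8*exp(2*r) - 3*exp(r))/(-2*exp(3*r) + 4*exp(2*r) + 3*exp(r) - 1)^2 + exp(r)/(-2*exp(3*r) + 4*exp(2*r) + 3*exp(r) - 1) = (4*exp(3*r) + 32*exp(2*r) - 48*exp(r) - 19)*exp(r)/(4*exp(6*r) - 16*exp(5*r) + 4*exp(4*r) + 28*exp(3*r) + exp(2*r) - 6*exp(r) + 1)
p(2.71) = -0.00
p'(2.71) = 0.01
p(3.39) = -0.00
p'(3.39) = 0.00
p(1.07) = -1.14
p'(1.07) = 10.13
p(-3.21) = -6.92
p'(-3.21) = -1.11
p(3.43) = -0.00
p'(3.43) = 0.00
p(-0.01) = 1.77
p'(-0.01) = -1.98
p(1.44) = -0.15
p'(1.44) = 0.60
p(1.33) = -0.24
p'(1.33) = 1.09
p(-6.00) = -6.05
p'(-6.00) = -0.05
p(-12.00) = -6.00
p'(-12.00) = 0.00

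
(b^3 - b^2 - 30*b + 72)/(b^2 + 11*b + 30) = (b^2 - 7*b + 12)/(b + 5)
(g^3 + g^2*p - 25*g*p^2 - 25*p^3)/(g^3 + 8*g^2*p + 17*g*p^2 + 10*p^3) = (g - 5*p)/(g + 2*p)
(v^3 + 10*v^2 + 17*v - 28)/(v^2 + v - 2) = (v^2 + 11*v + 28)/(v + 2)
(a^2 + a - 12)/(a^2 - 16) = (a - 3)/(a - 4)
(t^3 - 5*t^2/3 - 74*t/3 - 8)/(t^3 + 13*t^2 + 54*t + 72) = (t^2 - 17*t/3 - 2)/(t^2 + 9*t + 18)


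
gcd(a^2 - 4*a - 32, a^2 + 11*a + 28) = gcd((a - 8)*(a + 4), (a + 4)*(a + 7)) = a + 4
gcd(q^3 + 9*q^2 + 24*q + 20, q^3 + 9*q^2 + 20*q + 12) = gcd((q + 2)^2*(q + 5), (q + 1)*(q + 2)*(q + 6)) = q + 2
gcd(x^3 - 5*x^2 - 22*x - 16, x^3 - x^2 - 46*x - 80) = x^2 - 6*x - 16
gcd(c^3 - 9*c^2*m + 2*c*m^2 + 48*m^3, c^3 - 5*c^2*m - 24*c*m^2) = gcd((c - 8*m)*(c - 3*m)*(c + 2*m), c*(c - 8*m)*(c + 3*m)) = c - 8*m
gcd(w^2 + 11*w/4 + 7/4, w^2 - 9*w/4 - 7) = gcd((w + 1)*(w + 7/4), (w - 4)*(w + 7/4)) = w + 7/4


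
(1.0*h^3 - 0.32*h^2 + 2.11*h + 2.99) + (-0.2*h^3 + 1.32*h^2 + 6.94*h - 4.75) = 0.8*h^3 + 1.0*h^2 + 9.05*h - 1.76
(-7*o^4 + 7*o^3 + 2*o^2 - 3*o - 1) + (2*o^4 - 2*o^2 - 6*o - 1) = -5*o^4 + 7*o^3 - 9*o - 2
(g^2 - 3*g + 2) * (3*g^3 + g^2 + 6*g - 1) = 3*g^5 - 8*g^4 + 9*g^3 - 17*g^2 + 15*g - 2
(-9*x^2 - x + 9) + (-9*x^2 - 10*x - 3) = -18*x^2 - 11*x + 6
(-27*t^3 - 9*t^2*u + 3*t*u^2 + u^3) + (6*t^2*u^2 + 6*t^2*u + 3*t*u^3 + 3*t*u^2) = -27*t^3 + 6*t^2*u^2 - 3*t^2*u + 3*t*u^3 + 6*t*u^2 + u^3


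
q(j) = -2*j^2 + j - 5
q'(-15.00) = 61.00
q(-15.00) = -470.00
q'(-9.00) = 37.00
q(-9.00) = -176.00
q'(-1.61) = 7.44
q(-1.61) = -11.79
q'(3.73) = -13.92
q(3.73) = -29.10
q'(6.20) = -23.80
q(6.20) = -75.68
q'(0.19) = 0.24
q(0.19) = -4.88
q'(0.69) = -1.76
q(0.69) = -5.26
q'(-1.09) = 5.36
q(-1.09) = -8.47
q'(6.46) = -24.84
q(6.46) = -82.00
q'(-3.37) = 14.48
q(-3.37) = -31.08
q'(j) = 1 - 4*j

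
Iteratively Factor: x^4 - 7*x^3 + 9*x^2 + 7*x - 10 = (x - 5)*(x^3 - 2*x^2 - x + 2) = (x - 5)*(x - 2)*(x^2 - 1) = (x - 5)*(x - 2)*(x + 1)*(x - 1)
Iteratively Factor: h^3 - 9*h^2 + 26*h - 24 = (h - 2)*(h^2 - 7*h + 12) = (h - 3)*(h - 2)*(h - 4)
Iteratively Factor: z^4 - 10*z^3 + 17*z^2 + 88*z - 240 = (z + 3)*(z^3 - 13*z^2 + 56*z - 80) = (z - 4)*(z + 3)*(z^2 - 9*z + 20) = (z - 5)*(z - 4)*(z + 3)*(z - 4)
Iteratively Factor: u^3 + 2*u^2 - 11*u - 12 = (u + 4)*(u^2 - 2*u - 3) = (u + 1)*(u + 4)*(u - 3)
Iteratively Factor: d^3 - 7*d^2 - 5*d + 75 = (d - 5)*(d^2 - 2*d - 15) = (d - 5)^2*(d + 3)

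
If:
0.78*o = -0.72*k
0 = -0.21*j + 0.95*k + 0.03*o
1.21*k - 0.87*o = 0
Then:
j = 0.00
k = 0.00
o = 0.00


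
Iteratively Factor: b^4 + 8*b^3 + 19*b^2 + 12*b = (b + 1)*(b^3 + 7*b^2 + 12*b) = (b + 1)*(b + 4)*(b^2 + 3*b) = b*(b + 1)*(b + 4)*(b + 3)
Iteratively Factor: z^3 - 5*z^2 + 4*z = (z - 4)*(z^2 - z) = z*(z - 4)*(z - 1)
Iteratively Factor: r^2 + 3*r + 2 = (r + 1)*(r + 2)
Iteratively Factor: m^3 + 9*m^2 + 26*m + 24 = (m + 3)*(m^2 + 6*m + 8) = (m + 2)*(m + 3)*(m + 4)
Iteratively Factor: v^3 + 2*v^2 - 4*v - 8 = (v + 2)*(v^2 - 4) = (v - 2)*(v + 2)*(v + 2)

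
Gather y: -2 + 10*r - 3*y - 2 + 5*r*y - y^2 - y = 10*r - y^2 + y*(5*r - 4) - 4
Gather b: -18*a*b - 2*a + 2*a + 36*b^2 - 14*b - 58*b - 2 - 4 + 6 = 36*b^2 + b*(-18*a - 72)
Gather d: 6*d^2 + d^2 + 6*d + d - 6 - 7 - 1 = 7*d^2 + 7*d - 14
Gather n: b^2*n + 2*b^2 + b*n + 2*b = 2*b^2 + 2*b + n*(b^2 + b)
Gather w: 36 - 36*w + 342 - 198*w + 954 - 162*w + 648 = 1980 - 396*w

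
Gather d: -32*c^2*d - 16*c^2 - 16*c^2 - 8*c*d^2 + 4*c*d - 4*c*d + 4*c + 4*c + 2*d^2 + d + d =-32*c^2 + 8*c + d^2*(2 - 8*c) + d*(2 - 32*c^2)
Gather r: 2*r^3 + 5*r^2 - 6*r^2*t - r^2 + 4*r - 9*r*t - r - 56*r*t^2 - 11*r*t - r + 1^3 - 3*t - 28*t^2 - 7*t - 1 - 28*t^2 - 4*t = 2*r^3 + r^2*(4 - 6*t) + r*(-56*t^2 - 20*t + 2) - 56*t^2 - 14*t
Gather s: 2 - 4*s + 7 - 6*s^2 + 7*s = -6*s^2 + 3*s + 9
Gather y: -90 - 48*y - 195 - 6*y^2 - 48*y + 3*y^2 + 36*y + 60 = -3*y^2 - 60*y - 225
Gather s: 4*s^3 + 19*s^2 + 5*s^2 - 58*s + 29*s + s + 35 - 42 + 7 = 4*s^3 + 24*s^2 - 28*s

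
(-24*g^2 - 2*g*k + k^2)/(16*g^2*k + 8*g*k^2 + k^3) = (-6*g + k)/(k*(4*g + k))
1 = 1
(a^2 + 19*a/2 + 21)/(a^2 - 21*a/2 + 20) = (2*a^2 + 19*a + 42)/(2*a^2 - 21*a + 40)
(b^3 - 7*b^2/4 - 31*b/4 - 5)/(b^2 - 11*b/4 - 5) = b + 1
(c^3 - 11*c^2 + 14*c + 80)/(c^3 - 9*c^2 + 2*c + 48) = (c - 5)/(c - 3)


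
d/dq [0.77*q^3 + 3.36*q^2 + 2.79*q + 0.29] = 2.31*q^2 + 6.72*q + 2.79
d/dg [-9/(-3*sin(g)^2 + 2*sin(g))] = 18*(-3/tan(g) + cos(g)/sin(g)^2)/(3*sin(g) - 2)^2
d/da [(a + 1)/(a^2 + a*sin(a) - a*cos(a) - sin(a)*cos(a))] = (a^2 + a*sin(a) - a*cos(a) - (a + 1)*(sqrt(2)*a*sin(a + pi/4) + 2*a - cos(2*a) - sqrt(2)*cos(a + pi/4)) - sin(2*a)/2)/((a + sin(a))^2*(a - cos(a))^2)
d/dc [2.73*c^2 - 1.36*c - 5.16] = 5.46*c - 1.36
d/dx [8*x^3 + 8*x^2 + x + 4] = 24*x^2 + 16*x + 1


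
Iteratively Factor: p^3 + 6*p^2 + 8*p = (p + 4)*(p^2 + 2*p) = p*(p + 4)*(p + 2)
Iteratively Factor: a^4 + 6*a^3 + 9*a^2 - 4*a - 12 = (a + 3)*(a^3 + 3*a^2 - 4) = (a - 1)*(a + 3)*(a^2 + 4*a + 4) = (a - 1)*(a + 2)*(a + 3)*(a + 2)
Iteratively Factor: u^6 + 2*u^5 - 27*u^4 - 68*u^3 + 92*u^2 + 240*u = (u - 2)*(u^5 + 4*u^4 - 19*u^3 - 106*u^2 - 120*u) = u*(u - 2)*(u^4 + 4*u^3 - 19*u^2 - 106*u - 120) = u*(u - 2)*(u + 2)*(u^3 + 2*u^2 - 23*u - 60) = u*(u - 2)*(u + 2)*(u + 4)*(u^2 - 2*u - 15) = u*(u - 5)*(u - 2)*(u + 2)*(u + 4)*(u + 3)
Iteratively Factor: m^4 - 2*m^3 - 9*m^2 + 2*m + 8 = (m + 1)*(m^3 - 3*m^2 - 6*m + 8) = (m - 1)*(m + 1)*(m^2 - 2*m - 8) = (m - 1)*(m + 1)*(m + 2)*(m - 4)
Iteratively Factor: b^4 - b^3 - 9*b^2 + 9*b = (b - 3)*(b^3 + 2*b^2 - 3*b) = b*(b - 3)*(b^2 + 2*b - 3) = b*(b - 3)*(b + 3)*(b - 1)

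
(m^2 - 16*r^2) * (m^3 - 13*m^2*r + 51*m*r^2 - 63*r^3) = m^5 - 13*m^4*r + 35*m^3*r^2 + 145*m^2*r^3 - 816*m*r^4 + 1008*r^5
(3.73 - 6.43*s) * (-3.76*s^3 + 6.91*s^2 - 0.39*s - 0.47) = 24.1768*s^4 - 58.4561*s^3 + 28.282*s^2 + 1.5674*s - 1.7531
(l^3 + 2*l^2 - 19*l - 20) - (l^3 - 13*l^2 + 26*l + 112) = 15*l^2 - 45*l - 132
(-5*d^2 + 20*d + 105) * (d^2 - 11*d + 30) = -5*d^4 + 75*d^3 - 265*d^2 - 555*d + 3150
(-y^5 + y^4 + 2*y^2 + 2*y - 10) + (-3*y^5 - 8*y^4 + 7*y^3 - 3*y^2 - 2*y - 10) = -4*y^5 - 7*y^4 + 7*y^3 - y^2 - 20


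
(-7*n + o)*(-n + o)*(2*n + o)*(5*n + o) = 70*n^4 - 31*n^3*o - 39*n^2*o^2 - n*o^3 + o^4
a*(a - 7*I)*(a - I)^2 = a^4 - 9*I*a^3 - 15*a^2 + 7*I*a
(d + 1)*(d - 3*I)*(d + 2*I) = d^3 + d^2 - I*d^2 + 6*d - I*d + 6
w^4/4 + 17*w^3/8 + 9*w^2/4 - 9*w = w*(w/4 + 1)*(w - 3/2)*(w + 6)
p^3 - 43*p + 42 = (p - 6)*(p - 1)*(p + 7)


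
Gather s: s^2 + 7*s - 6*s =s^2 + s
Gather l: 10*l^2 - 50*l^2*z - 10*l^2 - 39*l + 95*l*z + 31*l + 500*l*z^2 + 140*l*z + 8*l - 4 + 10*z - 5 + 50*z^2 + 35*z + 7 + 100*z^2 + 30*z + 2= -50*l^2*z + l*(500*z^2 + 235*z) + 150*z^2 + 75*z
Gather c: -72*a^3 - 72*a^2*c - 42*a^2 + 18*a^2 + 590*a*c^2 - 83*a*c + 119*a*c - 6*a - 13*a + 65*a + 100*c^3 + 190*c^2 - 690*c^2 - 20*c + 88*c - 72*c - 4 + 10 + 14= -72*a^3 - 24*a^2 + 46*a + 100*c^3 + c^2*(590*a - 500) + c*(-72*a^2 + 36*a - 4) + 20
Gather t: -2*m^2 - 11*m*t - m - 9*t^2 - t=-2*m^2 - m - 9*t^2 + t*(-11*m - 1)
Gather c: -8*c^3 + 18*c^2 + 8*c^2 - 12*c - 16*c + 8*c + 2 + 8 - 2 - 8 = -8*c^3 + 26*c^2 - 20*c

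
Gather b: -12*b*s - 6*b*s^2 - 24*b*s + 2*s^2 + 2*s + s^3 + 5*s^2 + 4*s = b*(-6*s^2 - 36*s) + s^3 + 7*s^2 + 6*s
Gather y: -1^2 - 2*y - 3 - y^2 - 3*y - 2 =-y^2 - 5*y - 6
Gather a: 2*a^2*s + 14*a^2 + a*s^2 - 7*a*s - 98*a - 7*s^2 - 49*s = a^2*(2*s + 14) + a*(s^2 - 7*s - 98) - 7*s^2 - 49*s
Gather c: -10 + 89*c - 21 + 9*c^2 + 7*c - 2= 9*c^2 + 96*c - 33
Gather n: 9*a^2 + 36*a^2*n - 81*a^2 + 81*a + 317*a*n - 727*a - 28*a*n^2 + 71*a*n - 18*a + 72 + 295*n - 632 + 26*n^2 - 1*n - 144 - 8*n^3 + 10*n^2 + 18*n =-72*a^2 - 664*a - 8*n^3 + n^2*(36 - 28*a) + n*(36*a^2 + 388*a + 312) - 704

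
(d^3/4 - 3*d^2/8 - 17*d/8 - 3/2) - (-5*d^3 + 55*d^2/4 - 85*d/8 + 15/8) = 21*d^3/4 - 113*d^2/8 + 17*d/2 - 27/8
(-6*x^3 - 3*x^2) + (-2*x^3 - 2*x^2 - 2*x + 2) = -8*x^3 - 5*x^2 - 2*x + 2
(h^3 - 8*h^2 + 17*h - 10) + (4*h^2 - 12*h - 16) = h^3 - 4*h^2 + 5*h - 26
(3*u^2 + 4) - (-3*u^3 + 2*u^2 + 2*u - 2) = 3*u^3 + u^2 - 2*u + 6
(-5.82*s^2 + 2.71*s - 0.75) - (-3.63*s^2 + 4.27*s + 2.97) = -2.19*s^2 - 1.56*s - 3.72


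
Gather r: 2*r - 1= 2*r - 1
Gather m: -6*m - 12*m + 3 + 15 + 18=36 - 18*m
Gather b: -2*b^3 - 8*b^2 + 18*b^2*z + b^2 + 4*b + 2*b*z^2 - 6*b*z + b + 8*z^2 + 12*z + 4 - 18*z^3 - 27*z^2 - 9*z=-2*b^3 + b^2*(18*z - 7) + b*(2*z^2 - 6*z + 5) - 18*z^3 - 19*z^2 + 3*z + 4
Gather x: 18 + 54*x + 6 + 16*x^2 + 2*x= 16*x^2 + 56*x + 24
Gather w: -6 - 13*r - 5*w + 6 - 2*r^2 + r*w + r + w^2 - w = -2*r^2 - 12*r + w^2 + w*(r - 6)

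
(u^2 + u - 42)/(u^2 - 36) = (u + 7)/(u + 6)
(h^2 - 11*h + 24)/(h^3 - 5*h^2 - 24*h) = (h - 3)/(h*(h + 3))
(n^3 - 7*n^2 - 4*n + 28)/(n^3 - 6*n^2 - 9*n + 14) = (n - 2)/(n - 1)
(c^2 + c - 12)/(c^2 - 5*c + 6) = (c + 4)/(c - 2)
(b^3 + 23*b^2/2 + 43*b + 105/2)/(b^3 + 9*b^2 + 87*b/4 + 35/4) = 2*(b + 3)/(2*b + 1)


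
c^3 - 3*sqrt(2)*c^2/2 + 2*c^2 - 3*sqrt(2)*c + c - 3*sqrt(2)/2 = (c + 1)^2*(c - 3*sqrt(2)/2)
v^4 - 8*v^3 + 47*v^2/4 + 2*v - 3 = (v - 6)*(v - 2)*(v - 1/2)*(v + 1/2)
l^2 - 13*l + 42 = (l - 7)*(l - 6)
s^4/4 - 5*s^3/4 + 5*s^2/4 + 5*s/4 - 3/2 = (s/4 + 1/4)*(s - 3)*(s - 2)*(s - 1)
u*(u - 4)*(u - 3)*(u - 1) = u^4 - 8*u^3 + 19*u^2 - 12*u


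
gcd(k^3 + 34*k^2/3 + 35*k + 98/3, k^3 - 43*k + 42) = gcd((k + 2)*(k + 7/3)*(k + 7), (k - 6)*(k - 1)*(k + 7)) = k + 7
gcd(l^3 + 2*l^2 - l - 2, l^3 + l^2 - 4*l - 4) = l^2 + 3*l + 2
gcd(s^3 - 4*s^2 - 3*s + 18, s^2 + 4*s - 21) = s - 3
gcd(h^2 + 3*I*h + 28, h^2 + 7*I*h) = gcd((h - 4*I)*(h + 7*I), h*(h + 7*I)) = h + 7*I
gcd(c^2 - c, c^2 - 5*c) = c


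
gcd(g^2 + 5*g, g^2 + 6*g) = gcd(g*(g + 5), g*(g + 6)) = g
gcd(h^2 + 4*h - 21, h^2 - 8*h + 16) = 1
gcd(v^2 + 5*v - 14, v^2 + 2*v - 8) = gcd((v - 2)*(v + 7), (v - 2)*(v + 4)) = v - 2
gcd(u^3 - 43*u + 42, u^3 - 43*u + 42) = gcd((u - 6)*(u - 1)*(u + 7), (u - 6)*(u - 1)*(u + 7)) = u^3 - 43*u + 42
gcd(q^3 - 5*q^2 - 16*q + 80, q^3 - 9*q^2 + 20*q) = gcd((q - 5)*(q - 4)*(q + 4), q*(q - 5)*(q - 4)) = q^2 - 9*q + 20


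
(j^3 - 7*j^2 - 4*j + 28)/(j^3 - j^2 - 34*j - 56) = (j - 2)/(j + 4)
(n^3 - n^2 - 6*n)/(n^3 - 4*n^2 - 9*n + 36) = n*(n + 2)/(n^2 - n - 12)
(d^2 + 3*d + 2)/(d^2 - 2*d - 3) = (d + 2)/(d - 3)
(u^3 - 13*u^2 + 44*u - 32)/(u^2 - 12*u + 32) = u - 1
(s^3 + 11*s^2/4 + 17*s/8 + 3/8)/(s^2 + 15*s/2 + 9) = (4*s^2 + 5*s + 1)/(4*(s + 6))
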